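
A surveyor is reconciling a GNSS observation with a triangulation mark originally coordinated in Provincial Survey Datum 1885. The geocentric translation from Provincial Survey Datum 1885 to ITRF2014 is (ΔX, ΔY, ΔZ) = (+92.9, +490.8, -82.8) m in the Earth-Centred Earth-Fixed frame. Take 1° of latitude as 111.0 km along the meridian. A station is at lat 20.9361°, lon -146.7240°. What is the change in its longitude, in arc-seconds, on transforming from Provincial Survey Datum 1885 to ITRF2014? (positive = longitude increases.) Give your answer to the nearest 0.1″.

sin φ = 0.357327, cos φ = 0.933980, sin λ = -0.548673, cos λ = -0.836037.
East component: ΔE = −sin λ·ΔX + cos λ·ΔY = −(-0.548673)(92.9) + (-0.836037)(490.8) = -359.36 m.
1° of latitude spans 111000 m; at latitude φ, 1° of longitude spans that × cos φ = 103671.7 m, so Δλ = -359.36 / 103671.7 × 3600 = -12.479″.

Δλ = -12.5″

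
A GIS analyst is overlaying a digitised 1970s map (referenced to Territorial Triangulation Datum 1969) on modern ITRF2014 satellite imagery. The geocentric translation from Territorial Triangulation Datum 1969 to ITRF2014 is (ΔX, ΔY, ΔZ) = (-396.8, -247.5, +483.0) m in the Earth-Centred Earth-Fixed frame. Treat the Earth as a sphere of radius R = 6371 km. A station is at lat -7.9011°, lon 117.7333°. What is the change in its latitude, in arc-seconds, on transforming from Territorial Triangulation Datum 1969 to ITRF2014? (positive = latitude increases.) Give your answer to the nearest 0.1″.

sin φ = -0.137464, cos φ = 0.990507, sin λ = 0.885123, cos λ = -0.465357.
North component: ΔN = −sin φ cos λ·ΔX − sin φ sin λ·ΔY + cos φ·ΔZ = −(-0.137464)(-0.465357)(-396.8) − (-0.137464)(0.885123)(-247.5) + (0.990507)(483.0) = 473.68 m.
1° of latitude spans πR/180 = 111195 m, so Δφ = 473.68 / 111195 × 3600 = 15.336″.

Δφ = 15.3″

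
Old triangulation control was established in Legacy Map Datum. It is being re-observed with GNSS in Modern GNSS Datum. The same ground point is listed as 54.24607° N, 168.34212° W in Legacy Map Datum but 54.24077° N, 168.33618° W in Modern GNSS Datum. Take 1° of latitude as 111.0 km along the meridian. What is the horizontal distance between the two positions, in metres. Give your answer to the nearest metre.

703 m

Δφ = 54.24077° − 54.24607° = -0.00530°; Δλ = -168.33618° − -168.34212° = +0.00594°.
ΔN = Δφ × 111000 = -588.3 m; ΔE = Δλ × 111000 × cos(54.24607°) = +0.00594 × 111000 × 0.584305 = 385.3 m.
Distance = √(ΔE² + ΔN²) = √(385.3² + (-588.3)²) = 703.2 m.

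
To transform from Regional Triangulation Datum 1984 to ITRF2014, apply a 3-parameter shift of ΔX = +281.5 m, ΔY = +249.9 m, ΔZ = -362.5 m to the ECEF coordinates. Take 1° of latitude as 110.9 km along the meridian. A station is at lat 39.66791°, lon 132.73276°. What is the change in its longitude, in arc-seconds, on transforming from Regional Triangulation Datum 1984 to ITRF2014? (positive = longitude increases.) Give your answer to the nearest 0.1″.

Δλ = -15.9″

sin φ = 0.638337, cos φ = 0.769757, sin λ = 0.734527, cos λ = -0.678580.
East component: ΔE = −sin λ·ΔX + cos λ·ΔY = −(0.734527)(281.5) + (-0.678580)(249.9) = -376.35 m.
1° of latitude spans 110900 m; at latitude φ, 1° of longitude spans that × cos φ = 85366.1 m, so Δλ = -376.35 / 85366.1 × 3600 = -15.871″.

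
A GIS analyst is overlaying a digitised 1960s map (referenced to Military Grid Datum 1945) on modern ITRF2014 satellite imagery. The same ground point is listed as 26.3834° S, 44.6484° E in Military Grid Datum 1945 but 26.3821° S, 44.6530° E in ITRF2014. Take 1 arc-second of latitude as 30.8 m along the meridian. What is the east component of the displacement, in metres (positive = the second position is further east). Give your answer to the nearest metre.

Δφ = -26.3821° − -26.3834° = +0.0013°; Δλ = 44.6530° − 44.6484° = +0.0046°.
1° of latitude = 3600 × 30.80 = 110880 m.
ΔN = Δφ × 110880 = 144.1 m; ΔE = Δλ × 110880 × cos(-26.3834°) = +0.0046 × 110880 × 0.895841 = 456.9 m.

ΔE = 457 m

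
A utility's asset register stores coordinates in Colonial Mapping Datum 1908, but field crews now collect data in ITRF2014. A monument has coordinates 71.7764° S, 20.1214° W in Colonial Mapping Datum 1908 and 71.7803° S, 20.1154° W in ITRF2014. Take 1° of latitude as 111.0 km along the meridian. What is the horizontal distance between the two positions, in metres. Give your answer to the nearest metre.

Δφ = -71.7803° − -71.7764° = -0.0039°; Δλ = -20.1154° − -20.1214° = +0.0060°.
ΔN = Δφ × 111000 = -432.9 m; ΔE = Δλ × 111000 × cos(-71.7764°) = +0.0060 × 111000 × 0.312726 = 208.3 m.
Distance = √(ΔE² + ΔN²) = √(208.3² + (-432.9)²) = 480.4 m.

480 m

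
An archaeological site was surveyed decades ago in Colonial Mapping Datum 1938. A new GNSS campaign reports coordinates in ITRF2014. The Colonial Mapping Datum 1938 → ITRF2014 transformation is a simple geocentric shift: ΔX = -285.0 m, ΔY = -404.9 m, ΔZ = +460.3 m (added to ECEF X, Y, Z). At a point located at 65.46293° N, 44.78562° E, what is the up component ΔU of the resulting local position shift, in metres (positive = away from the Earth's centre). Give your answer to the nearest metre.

At φ = 65.46293°, λ = 44.78562°: sin φ = 0.909693, cos φ = 0.415282, sin λ = 0.704456, cos λ = 0.709748.
ΔU = cos φ cos λ·ΔX + cos φ sin λ·ΔY + sin φ·ΔZ = (0.415282)(0.709748)(-285.0) + (0.415282)(0.704456)(-404.9) + (0.909693)(460.3) = 216.28 m.

ΔU = 216 m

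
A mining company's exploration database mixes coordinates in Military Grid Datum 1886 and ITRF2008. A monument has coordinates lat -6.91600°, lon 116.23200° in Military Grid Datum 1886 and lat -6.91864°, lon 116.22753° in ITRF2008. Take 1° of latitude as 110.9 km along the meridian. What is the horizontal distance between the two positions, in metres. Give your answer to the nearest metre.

573 m

Δφ = -6.91864° − -6.91600° = -0.00264°; Δλ = 116.22753° − 116.23200° = -0.00447°.
ΔN = Δφ × 110900 = -292.8 m; ΔE = Δλ × 110900 × cos(-6.91600°) = -0.00447 × 110900 × 0.992724 = -492.1 m.
Distance = √(ΔE² + ΔN²) = √((-492.1)² + (-292.8)²) = 572.6 m.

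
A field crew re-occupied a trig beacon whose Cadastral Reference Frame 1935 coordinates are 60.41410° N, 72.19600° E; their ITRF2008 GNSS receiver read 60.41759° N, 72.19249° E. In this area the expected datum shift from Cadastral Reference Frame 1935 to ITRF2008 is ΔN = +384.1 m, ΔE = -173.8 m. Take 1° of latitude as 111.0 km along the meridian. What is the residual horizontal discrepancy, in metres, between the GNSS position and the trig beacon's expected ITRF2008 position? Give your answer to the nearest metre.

19 m

Observed coordinate differences: Δφ = +0.00349°, Δλ = -0.00351°.
Converting to metres (1° lat = 111000 m, cos φ = 0.493728): observed ΔN = 387.4 m, observed ΔE = -192.4 m.
Subtracting the expected shift leaves a residual of 387.4 − (384.1) = 3.3 m north and -192.4 − (-173.8) = -18.6 m east.
Residual distance = √(3.3² + (-18.6)²) = 18.9 m.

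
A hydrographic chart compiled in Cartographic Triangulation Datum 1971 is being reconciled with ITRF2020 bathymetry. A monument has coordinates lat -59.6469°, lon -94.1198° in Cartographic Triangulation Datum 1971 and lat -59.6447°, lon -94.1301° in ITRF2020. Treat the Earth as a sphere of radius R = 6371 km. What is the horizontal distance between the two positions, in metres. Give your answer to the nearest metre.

628 m

Δφ = -59.6447° − -59.6469° = +0.0022°; Δλ = -94.1301° − -94.1198° = -0.0103°.
1° along a meridian = πR/180 = 111195 m.
ΔN = Δφ × 111195 = 244.6 m; ΔE = Δλ × 111195 × cos(-59.6469°) = -0.0103 × 111195 × 0.505328 = -578.8 m.
Distance = √(ΔE² + ΔN²) = √((-578.8)² + 244.6²) = 628.3 m.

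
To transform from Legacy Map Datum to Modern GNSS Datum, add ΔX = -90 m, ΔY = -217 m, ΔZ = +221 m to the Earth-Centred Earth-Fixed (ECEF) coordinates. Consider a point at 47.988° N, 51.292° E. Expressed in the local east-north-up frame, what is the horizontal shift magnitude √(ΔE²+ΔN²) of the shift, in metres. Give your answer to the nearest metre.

The local east axis at (φ, λ) is (−sin λ, cos λ, 0), so ΔE = −sin(51.292°)·(-90) + cos(51.292°)·(-217) = -65.47 m.
The local north axis is (−sin φ cos λ, −sin φ sin λ, cos φ), giving ΔN = 41.818 + 125.816 + 147.912 = 315.55 m.
Horizontal magnitude = √(ΔE² + ΔN²) = √((-65.47)² + 315.55²) = 322.27 m.

322 m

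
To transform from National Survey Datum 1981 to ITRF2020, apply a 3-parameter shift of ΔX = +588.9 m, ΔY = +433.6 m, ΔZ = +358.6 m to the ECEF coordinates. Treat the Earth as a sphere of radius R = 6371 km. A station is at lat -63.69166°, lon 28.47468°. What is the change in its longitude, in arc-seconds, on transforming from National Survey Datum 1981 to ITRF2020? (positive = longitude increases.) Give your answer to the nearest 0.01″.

sin φ = -0.896422, cos φ = 0.443202, sin λ = 0.476770, cos λ = 0.879028.
East component: ΔE = −sin λ·ΔX + cos λ·ΔY = −(0.476770)(588.9) + (0.879028)(433.6) = 100.38 m.
1° of latitude spans πR/180 = 111195 m; at latitude φ, 1° of longitude spans that × cos φ = 49281.8 m, so Δλ = 100.38 / 49281.8 × 3600 = 7.332″.

Δλ = 7.33″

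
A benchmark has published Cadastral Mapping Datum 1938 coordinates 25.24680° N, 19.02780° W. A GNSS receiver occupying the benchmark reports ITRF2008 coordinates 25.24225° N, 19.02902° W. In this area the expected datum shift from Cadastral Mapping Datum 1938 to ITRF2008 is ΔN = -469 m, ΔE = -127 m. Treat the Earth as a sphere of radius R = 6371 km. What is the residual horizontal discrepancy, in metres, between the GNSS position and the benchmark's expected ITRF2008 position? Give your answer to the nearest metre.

Observed coordinate differences: Δφ = -0.00455°, Δλ = -0.00122°.
Converting to metres (1° lat = 111195 m, cos φ = 0.904479): observed ΔN = -505.9 m, observed ΔE = -122.7 m.
Subtracting the expected shift leaves a residual of -505.9 − (-469) = -36.9 m north and -122.7 − (-127) = 4.3 m east.
Residual distance = √((-36.9)² + 4.3²) = 37.2 m.

37 m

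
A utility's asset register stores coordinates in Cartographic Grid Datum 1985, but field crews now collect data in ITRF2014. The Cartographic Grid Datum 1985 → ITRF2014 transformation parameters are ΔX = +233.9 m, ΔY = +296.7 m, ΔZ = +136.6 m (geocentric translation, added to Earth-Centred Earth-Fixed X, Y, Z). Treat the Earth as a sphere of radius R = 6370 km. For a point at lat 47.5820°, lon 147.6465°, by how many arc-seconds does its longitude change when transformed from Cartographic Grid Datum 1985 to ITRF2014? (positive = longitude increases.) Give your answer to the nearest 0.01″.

Δλ = -18.04″

sin φ = 0.738243, cos φ = 0.674534, sin λ = 0.535141, cos λ = -0.844763.
East component: ΔE = −sin λ·ΔX + cos λ·ΔY = −(0.535141)(233.9) + (-0.844763)(296.7) = -375.81 m.
1° of latitude spans πR/180 = 111177 m; at latitude φ, 1° of longitude spans that × cos φ = 74993.0 m, so Δλ = -375.81 / 74993.0 × 3600 = -18.041″.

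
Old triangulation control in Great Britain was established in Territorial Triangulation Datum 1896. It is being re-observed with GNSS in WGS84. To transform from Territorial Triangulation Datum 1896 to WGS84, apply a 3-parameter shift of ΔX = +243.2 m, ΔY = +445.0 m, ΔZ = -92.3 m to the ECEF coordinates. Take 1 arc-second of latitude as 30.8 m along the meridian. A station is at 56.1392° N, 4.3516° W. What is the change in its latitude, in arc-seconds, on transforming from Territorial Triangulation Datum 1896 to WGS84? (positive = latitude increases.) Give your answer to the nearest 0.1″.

Δφ = -7.3″

sin φ = 0.830394, cos φ = 0.557177, sin λ = -0.075877, cos λ = 0.997117.
North component: ΔN = −sin φ cos λ·ΔX − sin φ sin λ·ΔY + cos φ·ΔZ = −(0.830394)(0.997117)(243.2) − (0.830394)(-0.075877)(445.0) + (0.557177)(-92.3) = -224.76 m.
1° of latitude spans 3600 × 30.80 = 110880 m, so Δφ = -224.76 / 110880 × 3600 = -7.297″.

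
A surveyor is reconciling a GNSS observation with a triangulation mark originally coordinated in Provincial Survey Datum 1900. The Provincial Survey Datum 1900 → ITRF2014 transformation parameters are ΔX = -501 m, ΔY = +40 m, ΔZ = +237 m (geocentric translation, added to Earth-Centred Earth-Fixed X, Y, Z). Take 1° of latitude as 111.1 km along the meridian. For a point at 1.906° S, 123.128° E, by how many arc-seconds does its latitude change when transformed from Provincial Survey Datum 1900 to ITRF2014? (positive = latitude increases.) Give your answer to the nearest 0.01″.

Δφ = 8.01″

sin φ = -0.033260, cos φ = 0.999447, sin λ = 0.837452, cos λ = -0.546511.
North component: ΔN = −sin φ cos λ·ΔX − sin φ sin λ·ΔY + cos φ·ΔZ = −(-0.033260)(-0.546511)(-501) − (-0.033260)(0.837452)(40) + (0.999447)(237) = 247.09 m.
1° of latitude spans 111100 m, so Δφ = 247.09 / 111100 × 3600 = 8.007″.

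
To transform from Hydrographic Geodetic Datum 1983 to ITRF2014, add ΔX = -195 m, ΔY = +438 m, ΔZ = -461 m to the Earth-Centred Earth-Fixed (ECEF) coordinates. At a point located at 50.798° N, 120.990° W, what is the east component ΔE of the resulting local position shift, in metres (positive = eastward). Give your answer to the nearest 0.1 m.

ΔE = -392.7 m

The local east axis at (φ, λ) is (−sin λ, cos λ, 0), so ΔE = −sin(-120.990°)·(-195) + cos(-120.990°)·438 = -392.69 m.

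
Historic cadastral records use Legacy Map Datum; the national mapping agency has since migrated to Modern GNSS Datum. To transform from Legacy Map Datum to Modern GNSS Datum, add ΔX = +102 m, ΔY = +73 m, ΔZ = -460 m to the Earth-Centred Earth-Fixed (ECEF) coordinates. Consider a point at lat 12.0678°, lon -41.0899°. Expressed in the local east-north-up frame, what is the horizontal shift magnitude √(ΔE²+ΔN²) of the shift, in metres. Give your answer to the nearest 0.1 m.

At φ = 12.0678°, λ = -41.0899°: sin φ = 0.209069, cos φ = 0.977901, sin λ = -0.657242, cos λ = 0.753679.
ΔE = −sin λ·ΔX + cos λ·ΔY = −(-0.657242)·(102) + (0.753679)·(73) = 122.06 m.
ΔN = −sin φ cos λ·ΔX − sin φ sin λ·ΔY + cos φ·ΔZ = −(0.209069)(0.753679)(102) − (0.209069)(-0.657242)(73) + (0.977901)(-460) = -455.88 m.
Horizontal magnitude = √(ΔE² + ΔN²) = √(122.06² + (-455.88)²) = 471.93 m.

471.9 m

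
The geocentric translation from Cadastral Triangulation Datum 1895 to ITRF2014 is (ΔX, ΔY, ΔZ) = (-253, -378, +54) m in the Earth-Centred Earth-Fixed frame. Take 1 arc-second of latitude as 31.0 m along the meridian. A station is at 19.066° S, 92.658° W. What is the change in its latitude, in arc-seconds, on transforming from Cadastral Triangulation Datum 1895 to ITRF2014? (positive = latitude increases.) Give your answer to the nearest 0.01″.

Δφ = 5.75″

sin φ = -0.326657, cos φ = 0.945143, sin λ = -0.998924, cos λ = -0.046374.
North component: ΔN = −sin φ cos λ·ΔX − sin φ sin λ·ΔY + cos φ·ΔZ = −(-0.326657)(-0.046374)(-253) − (-0.326657)(-0.998924)(-378) + (0.945143)(54) = 178.21 m.
1° of latitude spans 3600 × 31.00 = 111600 m, so Δφ = 178.21 / 111600 × 3600 = 5.749″.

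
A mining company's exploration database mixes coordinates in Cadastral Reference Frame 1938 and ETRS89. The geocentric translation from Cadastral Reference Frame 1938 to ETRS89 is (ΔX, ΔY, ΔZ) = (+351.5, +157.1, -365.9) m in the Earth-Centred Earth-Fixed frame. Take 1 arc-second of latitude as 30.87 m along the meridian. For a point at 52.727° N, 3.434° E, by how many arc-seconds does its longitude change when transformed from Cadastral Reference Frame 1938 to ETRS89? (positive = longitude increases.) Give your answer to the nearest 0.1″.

Δλ = 7.3″

sin φ = 0.795759, cos φ = 0.605613, sin λ = 0.059899, cos λ = 0.998204.
East component: ΔE = −sin λ·ΔX + cos λ·ΔY = −(0.059899)(351.5) + (0.998204)(157.1) = 135.76 m.
1° of latitude spans 3600 × 30.87 = 111132 m; at latitude φ, 1° of longitude spans that × cos φ = 67303.0 m, so Δλ = 135.76 / 67303.0 × 3600 = 7.262″.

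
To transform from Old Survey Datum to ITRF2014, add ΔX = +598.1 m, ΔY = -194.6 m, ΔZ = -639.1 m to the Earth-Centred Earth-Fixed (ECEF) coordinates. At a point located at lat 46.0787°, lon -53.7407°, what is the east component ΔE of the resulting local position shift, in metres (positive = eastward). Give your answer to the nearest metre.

ΔE = 367 m

The local east axis at (φ, λ) is (−sin λ, cos λ, 0), so ΔE = −sin(-53.7407°)·598.1 + cos(-53.7407°)·(-194.6) = 367.18 m.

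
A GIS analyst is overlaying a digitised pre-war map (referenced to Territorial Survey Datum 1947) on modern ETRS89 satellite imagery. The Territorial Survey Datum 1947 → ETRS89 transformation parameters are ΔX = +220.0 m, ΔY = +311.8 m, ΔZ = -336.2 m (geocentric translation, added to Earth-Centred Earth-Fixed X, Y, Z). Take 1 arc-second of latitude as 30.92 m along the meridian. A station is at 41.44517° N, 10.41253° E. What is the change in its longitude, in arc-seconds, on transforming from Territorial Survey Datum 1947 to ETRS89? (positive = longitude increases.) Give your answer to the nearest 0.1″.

sin φ = 0.661903, cos φ = 0.749589, sin λ = 0.180734, cos λ = 0.983532.
East component: ΔE = −sin λ·ΔX + cos λ·ΔY = −(0.180734)(220.0) + (0.983532)(311.8) = 266.90 m.
1° of latitude spans 3600 × 30.92 = 111312 m; at latitude φ, 1° of longitude spans that × cos φ = 83438.3 m, so Δλ = 266.90 / 83438.3 × 3600 = 11.516″.

Δλ = 11.5″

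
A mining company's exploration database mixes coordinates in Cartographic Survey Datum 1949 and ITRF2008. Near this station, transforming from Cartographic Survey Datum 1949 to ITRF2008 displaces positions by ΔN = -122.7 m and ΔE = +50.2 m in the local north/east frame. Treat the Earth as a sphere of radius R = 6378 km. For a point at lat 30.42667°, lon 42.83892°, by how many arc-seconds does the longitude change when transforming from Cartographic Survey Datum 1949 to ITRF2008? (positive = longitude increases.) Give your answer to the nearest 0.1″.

At latitude 30.42667°, cos φ = 0.862278.
One radian of longitude at latitude φ spans R cos φ, so Δλ = ΔE / (R cos φ) = 50.2 / (6378000 × 0.862278) = 9.1279e-06 rad = 1.883″.

Δλ = 1.9″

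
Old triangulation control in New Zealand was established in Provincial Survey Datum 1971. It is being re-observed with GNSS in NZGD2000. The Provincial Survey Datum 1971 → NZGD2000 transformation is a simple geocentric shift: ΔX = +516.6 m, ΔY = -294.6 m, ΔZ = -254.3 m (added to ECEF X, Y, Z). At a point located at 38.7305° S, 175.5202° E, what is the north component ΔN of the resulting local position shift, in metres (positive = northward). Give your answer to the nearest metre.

ΔN = -535 m

The local north axis is (−sin φ cos λ, −sin φ sin λ, cos φ), giving ΔN = -322.227 − 14.397 − 198.379 = -535.00 m.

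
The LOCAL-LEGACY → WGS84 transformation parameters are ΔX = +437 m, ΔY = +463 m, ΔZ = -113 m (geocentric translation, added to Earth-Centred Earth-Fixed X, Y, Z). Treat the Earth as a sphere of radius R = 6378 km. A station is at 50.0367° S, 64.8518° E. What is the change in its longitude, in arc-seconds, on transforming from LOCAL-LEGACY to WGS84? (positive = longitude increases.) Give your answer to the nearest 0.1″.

sin φ = -0.766456, cos φ = 0.642297, sin λ = 0.905212, cos λ = 0.424961.
East component: ΔE = −sin λ·ΔX + cos λ·ΔY = −(0.905212)(437) + (0.424961)(463) = -198.82 m.
1° of latitude spans πR/180 = 111317 m; at latitude φ, 1° of longitude spans that × cos φ = 71498.6 m, so Δλ = -198.82 / 71498.6 × 3600 = -10.011″.

Δλ = -10.0″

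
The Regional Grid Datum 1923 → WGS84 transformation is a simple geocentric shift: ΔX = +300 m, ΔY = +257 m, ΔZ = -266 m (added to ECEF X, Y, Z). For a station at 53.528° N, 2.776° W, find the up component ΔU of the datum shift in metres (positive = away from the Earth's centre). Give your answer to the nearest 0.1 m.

At φ = 53.528°, λ = -2.776°: sin φ = 0.804147, cos φ = 0.594430, sin λ = -0.048431, cos λ = 0.998827.
ΔU = cos φ cos λ·ΔX + cos φ sin λ·ΔY + sin φ·ΔZ = (0.594430)(0.998827)(300) + (0.594430)(-0.048431)(257) + (0.804147)(-266) = -43.18 m.

ΔU = -43.2 m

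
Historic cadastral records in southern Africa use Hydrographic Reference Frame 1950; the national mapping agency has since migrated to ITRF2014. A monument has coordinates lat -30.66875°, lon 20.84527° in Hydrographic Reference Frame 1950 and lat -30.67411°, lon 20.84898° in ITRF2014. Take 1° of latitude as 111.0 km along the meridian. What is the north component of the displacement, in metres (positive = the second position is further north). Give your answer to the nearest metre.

Δφ = -30.67411° − -30.66875° = -0.00536°; Δλ = 20.84898° − 20.84527° = +0.00371°.
ΔN = Δφ × 111000 = -595.0 m; ΔE = Δλ × 111000 × cos(-30.66875°) = +0.00371 × 111000 × 0.860131 = 354.2 m.

ΔN = -595 m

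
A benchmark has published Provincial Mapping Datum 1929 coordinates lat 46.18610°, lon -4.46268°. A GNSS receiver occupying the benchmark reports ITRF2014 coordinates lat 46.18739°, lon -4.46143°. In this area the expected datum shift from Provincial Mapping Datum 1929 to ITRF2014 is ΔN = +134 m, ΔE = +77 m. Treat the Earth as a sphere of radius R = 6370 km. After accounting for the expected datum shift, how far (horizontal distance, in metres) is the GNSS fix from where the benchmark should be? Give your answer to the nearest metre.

Observed coordinate differences: Δφ = +0.00129°, Δλ = +0.00125°.
Converting to metres (1° lat = 111177 m, cos φ = 0.692318): observed ΔN = 143.4 m, observed ΔE = 96.2 m.
Subtracting the expected shift leaves a residual of 143.4 − (134) = 9.4 m north and 96.2 − (77) = 19.2 m east.
Residual distance = √(9.4² + 19.2²) = 21.4 m.

21 m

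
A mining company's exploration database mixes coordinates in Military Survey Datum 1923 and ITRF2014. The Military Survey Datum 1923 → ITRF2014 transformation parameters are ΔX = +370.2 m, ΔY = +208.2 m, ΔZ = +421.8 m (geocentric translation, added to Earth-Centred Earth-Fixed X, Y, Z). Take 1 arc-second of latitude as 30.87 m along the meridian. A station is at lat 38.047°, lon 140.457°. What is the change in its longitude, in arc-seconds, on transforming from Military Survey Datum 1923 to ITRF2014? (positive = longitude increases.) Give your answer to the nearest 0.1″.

sin φ = 0.616308, cos φ = 0.787505, sin λ = 0.636657, cos λ = -0.771147.
East component: ΔE = −sin λ·ΔX + cos λ·ΔY = −(0.636657)(370.2) + (-0.771147)(208.2) = -396.24 m.
1° of latitude spans 3600 × 30.87 = 111132 m; at latitude φ, 1° of longitude spans that × cos φ = 87517.1 m, so Δλ = -396.24 / 87517.1 × 3600 = -16.299″.

Δλ = -16.3″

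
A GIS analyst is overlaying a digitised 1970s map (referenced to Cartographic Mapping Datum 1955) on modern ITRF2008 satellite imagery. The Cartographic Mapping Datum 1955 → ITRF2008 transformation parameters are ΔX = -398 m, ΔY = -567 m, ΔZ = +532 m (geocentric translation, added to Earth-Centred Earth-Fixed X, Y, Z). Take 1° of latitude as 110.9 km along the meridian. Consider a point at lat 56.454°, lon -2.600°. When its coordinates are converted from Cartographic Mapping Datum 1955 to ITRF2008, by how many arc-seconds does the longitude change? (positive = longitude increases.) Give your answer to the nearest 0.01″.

Δλ = -34.33″

sin φ = 0.833442, cos φ = 0.552606, sin λ = -0.045363, cos λ = 0.998971.
East component: ΔE = −sin λ·ΔX + cos λ·ΔY = −(-0.045363)(-398) + (0.998971)(-567) = -584.47 m.
1° of latitude spans 110900 m; at latitude φ, 1° of longitude spans that × cos φ = 61284.0 m, so Δλ = -584.47 / 61284.0 × 3600 = -34.333″.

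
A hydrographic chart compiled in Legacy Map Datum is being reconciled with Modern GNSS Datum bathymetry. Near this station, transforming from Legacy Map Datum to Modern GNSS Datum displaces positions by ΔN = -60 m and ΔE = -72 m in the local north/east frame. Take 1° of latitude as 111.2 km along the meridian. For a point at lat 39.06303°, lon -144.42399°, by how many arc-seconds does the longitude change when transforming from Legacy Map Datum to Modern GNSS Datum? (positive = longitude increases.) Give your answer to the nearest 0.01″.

At latitude 39.06303°, cos φ = 0.776453.
1° of longitude at this latitude = 111.2 × cos φ = 86.34 km, so Δλ = -72.0 / 86341.6 = -0.0008339° = -3.002″.

Δλ = -3.00″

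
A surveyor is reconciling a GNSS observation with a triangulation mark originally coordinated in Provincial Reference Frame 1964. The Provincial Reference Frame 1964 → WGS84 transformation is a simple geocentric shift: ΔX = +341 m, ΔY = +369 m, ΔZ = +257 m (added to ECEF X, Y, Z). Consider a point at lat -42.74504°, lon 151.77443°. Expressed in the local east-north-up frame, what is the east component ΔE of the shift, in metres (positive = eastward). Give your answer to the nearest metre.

At φ = -42.74504°, λ = 151.77443°: sin φ = -0.678737, cos φ = 0.734381, sin λ = 0.472944, cos λ = -0.881092.
ΔE = −sin λ·ΔX + cos λ·ΔY = −(0.472944)·(341) + (-0.881092)·(369) = -486.40 m.

ΔE = -486 m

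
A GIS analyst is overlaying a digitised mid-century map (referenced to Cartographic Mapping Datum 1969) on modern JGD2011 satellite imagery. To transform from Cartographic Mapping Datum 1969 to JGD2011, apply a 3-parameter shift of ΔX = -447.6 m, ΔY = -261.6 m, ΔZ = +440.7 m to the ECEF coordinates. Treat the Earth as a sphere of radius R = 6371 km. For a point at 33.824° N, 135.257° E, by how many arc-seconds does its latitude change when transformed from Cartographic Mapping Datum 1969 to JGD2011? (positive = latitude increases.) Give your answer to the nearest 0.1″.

sin φ = 0.556644, cos φ = 0.830751, sin λ = 0.703928, cos λ = -0.710271.
North component: ΔN = −sin φ cos λ·ΔX − sin φ sin λ·ΔY + cos φ·ΔZ = −(0.556644)(-0.710271)(-447.6) − (0.556644)(0.703928)(-261.6) + (0.830751)(440.7) = 291.65 m.
1° of latitude spans πR/180 = 111195 m, so Δφ = 291.65 / 111195 × 3600 = 9.442″.

Δφ = 9.4″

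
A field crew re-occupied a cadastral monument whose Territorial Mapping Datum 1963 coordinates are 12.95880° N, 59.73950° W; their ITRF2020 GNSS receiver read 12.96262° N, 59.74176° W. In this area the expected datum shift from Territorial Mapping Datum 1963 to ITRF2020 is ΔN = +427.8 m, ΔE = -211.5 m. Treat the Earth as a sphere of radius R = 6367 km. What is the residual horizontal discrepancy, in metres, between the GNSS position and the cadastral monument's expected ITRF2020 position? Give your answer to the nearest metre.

33 m

Observed coordinate differences: Δφ = +0.00382°, Δλ = -0.00226°.
Converting to metres (1° lat = 111125 m, cos φ = 0.974532): observed ΔN = 424.5 m, observed ΔE = -244.7 m.
Subtracting the expected shift leaves a residual of 424.5 − (427.8) = -3.3 m north and -244.7 − (-211.5) = -33.2 m east.
Residual distance = √((-3.3)² + (-33.2)²) = 33.4 m.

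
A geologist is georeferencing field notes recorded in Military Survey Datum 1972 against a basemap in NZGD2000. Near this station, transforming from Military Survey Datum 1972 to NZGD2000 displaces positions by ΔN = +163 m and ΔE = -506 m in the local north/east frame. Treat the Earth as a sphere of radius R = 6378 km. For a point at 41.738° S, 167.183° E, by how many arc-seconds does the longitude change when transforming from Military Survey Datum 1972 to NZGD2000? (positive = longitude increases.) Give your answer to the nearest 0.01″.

At latitude -41.738°, cos φ = 0.746197.
One radian of longitude at latitude φ spans R cos φ, so Δλ = ΔE / (R cos φ) = -506.0 / (6378000 × 0.746197) = -1.0632e-04 rad = -21.930″.

Δλ = -21.93″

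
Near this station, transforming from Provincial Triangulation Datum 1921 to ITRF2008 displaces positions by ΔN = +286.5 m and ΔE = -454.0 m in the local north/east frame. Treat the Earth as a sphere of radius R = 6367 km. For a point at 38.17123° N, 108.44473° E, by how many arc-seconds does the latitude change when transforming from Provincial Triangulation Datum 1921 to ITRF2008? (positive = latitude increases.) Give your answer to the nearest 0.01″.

Δφ = 9.28″

On a sphere of radius R, 1 rad of latitude = R, so Δφ = ΔN / R = 286.5 / 6367000 = 4.4998e-05 rad = 9.281″.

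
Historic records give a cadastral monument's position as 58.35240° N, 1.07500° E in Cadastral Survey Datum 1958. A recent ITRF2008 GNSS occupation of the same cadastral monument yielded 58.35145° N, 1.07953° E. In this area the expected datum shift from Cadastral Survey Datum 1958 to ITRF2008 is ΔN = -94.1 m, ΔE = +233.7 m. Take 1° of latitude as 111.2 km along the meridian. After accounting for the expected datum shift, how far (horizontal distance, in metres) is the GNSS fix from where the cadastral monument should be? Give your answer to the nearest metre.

33 m

Observed coordinate differences: Δφ = -0.00095°, Δλ = +0.00453°.
Converting to metres (1° lat = 111200 m, cos φ = 0.524693): observed ΔN = -105.6 m, observed ΔE = 264.3 m.
Subtracting the expected shift leaves a residual of -105.6 − (-94.1) = -11.5 m north and 264.3 − (233.7) = 30.6 m east.
Residual distance = √((-11.5)² + 30.6²) = 32.7 m.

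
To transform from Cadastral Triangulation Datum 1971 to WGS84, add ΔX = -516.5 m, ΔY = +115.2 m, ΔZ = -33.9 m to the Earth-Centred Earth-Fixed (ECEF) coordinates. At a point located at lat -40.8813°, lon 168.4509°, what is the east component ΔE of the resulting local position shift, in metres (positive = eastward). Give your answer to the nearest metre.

The local east axis at (φ, λ) is (−sin λ, cos λ, 0), so ΔE = −sin(168.4509°)·(-516.5) + cos(168.4509°)·115.2 = -9.46 m.

ΔE = -9 m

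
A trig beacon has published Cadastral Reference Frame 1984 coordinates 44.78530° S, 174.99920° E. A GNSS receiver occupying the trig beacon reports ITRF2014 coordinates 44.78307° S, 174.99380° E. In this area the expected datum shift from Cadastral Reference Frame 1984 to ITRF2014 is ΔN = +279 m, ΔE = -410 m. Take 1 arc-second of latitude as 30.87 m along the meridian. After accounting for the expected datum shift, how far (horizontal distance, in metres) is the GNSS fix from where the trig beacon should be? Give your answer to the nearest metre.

Observed coordinate differences: Δφ = +0.00223°, Δλ = -0.00540°.
Converting to metres (1° lat = 111132 m, cos φ = 0.709751): observed ΔN = 247.8 m, observed ΔE = -425.9 m.
Subtracting the expected shift leaves a residual of 247.8 − (279) = -31.2 m north and -425.9 − (-410) = -15.9 m east.
Residual distance = √((-31.2)² + (-15.9)²) = 35.0 m.

35 m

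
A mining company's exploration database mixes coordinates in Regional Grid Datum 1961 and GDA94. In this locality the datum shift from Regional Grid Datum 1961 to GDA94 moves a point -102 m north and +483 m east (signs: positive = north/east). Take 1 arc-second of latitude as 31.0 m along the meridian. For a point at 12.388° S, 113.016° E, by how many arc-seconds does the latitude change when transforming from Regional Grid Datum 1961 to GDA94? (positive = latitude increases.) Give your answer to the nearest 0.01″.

1″ of latitude = 31.00 m, so Δφ = -102.0 / 31.00 = -3.290″.

Δφ = -3.29″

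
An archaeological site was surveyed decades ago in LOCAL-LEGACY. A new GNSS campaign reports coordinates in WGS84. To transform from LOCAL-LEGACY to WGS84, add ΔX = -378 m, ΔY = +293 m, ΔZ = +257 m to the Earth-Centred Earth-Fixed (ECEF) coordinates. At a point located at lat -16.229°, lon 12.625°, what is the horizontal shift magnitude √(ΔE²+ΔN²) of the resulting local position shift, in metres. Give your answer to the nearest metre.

402 m

The local east axis at (φ, λ) is (−sin λ, cos λ, 0), so ΔE = −sin(12.625°)·(-378) + cos(12.625°)·293 = 368.53 m.
The local north axis is (−sin φ cos λ, −sin φ sin λ, cos φ), giving ΔN = -103.088 + 17.898 + 246.759 = 161.57 m.
Horizontal magnitude = √(ΔE² + ΔN²) = √(368.53² + 161.57²) = 402.40 m.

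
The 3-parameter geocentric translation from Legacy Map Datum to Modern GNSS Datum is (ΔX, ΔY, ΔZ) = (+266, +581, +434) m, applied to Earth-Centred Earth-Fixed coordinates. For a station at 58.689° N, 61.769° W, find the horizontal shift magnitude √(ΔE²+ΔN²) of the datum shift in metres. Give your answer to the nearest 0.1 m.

753.5 m

At φ = 58.689°, λ = -61.769°: sin φ = 0.854359, cos φ = 0.519683, sin λ = -0.881048, cos λ = 0.473028.
ΔE = −sin λ·ΔX + cos λ·ΔY = −(-0.881048)·(266) + (0.473028)·(581) = 509.19 m.
ΔN = −sin φ cos λ·ΔX − sin φ sin λ·ΔY + cos φ·ΔZ = −(0.854359)(0.473028)(266) − (0.854359)(-0.881048)(581) + (0.519683)(434) = 555.38 m.
Horizontal magnitude = √(ΔE² + ΔN²) = √(509.19² + 555.38²) = 753.47 m.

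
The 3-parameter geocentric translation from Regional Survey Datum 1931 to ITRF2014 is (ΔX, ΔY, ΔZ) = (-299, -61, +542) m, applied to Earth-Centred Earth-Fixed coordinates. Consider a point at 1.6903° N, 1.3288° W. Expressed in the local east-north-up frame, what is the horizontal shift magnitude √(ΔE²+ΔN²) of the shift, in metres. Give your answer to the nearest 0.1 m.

At φ = 1.6903°, λ = -1.3288°: sin φ = 0.029497, cos φ = 0.999565, sin λ = -0.023190, cos λ = 0.999731.
ΔE = −sin λ·ΔX + cos λ·ΔY = −(-0.023190)·(-299) + (0.999731)·(-61) = -67.92 m.
ΔN = −sin φ cos λ·ΔX − sin φ sin λ·ΔY + cos φ·ΔZ = −(0.029497)(0.999731)(-299) − (0.029497)(-0.023190)(-61) + (0.999565)(542) = 550.54 m.
Horizontal magnitude = √(ΔE² + ΔN²) = √((-67.92)² + 550.54²) = 554.71 m.

554.7 m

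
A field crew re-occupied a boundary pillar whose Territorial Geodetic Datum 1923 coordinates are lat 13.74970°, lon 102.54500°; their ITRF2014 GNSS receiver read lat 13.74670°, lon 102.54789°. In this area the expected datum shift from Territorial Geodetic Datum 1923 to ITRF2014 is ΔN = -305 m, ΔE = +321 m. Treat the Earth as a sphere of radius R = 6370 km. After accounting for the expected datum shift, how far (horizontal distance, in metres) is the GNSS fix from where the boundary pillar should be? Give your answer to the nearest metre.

30 m

Observed coordinate differences: Δφ = -0.00300°, Δλ = +0.00289°.
Converting to metres (1° lat = 111177 m, cos φ = 0.971343): observed ΔN = -333.5 m, observed ΔE = 312.1 m.
Subtracting the expected shift leaves a residual of -333.5 − (-305) = -28.5 m north and 312.1 − (321) = -8.9 m east.
Residual distance = √((-28.5)² + (-8.9)²) = 29.9 m.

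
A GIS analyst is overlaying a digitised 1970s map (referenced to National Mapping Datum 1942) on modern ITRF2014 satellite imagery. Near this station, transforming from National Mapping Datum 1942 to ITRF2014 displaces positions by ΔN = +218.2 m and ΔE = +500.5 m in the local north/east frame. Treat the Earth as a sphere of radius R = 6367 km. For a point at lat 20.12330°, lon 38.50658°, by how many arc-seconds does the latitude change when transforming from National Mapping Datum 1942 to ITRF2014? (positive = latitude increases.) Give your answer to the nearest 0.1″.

Δφ = 7.1″

On a sphere of radius R, 1 rad of latitude = R, so Δφ = ΔN / R = 218.2 / 6367000 = 3.4270e-05 rad = 7.069″.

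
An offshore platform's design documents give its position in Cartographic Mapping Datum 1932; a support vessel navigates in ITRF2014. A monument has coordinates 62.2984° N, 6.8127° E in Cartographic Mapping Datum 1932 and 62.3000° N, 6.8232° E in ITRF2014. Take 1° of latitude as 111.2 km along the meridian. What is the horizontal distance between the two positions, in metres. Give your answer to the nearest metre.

571 m

Δφ = 62.3000° − 62.2984° = +0.0016°; Δλ = 6.8232° − 6.8127° = +0.0105°.
ΔN = Δφ × 111200 = 177.9 m; ΔE = Δλ × 111200 × cos(62.2984°) = +0.0105 × 111200 × 0.464867 = 542.8 m.
Distance = √(ΔE² + ΔN²) = √(542.8² + 177.9²) = 571.2 m.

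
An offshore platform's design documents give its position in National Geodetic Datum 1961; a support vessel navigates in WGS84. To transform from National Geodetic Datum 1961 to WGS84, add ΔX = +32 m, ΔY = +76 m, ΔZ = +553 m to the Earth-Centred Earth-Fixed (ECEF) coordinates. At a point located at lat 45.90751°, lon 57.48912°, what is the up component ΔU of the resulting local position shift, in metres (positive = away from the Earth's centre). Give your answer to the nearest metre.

ΔU = 454 m

The local up (radial) axis is (cos φ cos λ, cos φ sin λ, sin φ), giving ΔU = 11.967 + 44.595 + 397.174 = 453.74 m.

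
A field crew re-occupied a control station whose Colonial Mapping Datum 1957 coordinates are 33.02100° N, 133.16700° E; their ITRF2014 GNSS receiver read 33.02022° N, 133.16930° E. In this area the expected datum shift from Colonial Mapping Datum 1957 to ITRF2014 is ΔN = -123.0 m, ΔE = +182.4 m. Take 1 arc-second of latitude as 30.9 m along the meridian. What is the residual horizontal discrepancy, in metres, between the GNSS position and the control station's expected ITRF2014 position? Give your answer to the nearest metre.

Observed coordinate differences: Δφ = -0.00078°, Δλ = +0.00230°.
Converting to metres (1° lat = 111240 m, cos φ = 0.838471): observed ΔN = -86.8 m, observed ΔE = 214.5 m.
Subtracting the expected shift leaves a residual of -86.8 − (-123.0) = 36.2 m north and 214.5 − (182.4) = 32.1 m east.
Residual distance = √(36.2² + 32.1²) = 48.4 m.

48 m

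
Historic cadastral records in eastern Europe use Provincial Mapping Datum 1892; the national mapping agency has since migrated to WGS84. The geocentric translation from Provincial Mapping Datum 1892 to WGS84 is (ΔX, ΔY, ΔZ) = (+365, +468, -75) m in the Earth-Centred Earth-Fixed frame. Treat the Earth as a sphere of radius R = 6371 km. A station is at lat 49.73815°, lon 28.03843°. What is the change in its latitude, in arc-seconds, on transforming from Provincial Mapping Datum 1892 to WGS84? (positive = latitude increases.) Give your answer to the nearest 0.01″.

sin φ = 0.763099, cos φ = 0.646282, sin λ = 0.470064, cos λ = 0.882633.
North component: ΔN = −sin φ cos λ·ΔX − sin φ sin λ·ΔY + cos φ·ΔZ = −(0.763099)(0.882633)(365) − (0.763099)(0.470064)(468) + (0.646282)(-75) = -462.19 m.
1° of latitude spans πR/180 = 111195 m, so Δφ = -462.19 / 111195 × 3600 = -14.964″.

Δφ = -14.96″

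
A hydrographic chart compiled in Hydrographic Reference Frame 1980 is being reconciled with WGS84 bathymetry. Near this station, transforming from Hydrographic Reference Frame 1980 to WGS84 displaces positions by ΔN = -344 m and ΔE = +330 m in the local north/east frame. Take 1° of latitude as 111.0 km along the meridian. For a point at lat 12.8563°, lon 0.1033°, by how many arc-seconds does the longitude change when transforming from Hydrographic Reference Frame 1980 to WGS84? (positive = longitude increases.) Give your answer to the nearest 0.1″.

Δλ = 11.0″

At latitude 12.8563°, cos φ = 0.974931.
1° of longitude at this latitude = 111.0 × cos φ = 108.22 km, so Δλ = 330.0 / 108217.4 = 0.0030494° = 10.978″.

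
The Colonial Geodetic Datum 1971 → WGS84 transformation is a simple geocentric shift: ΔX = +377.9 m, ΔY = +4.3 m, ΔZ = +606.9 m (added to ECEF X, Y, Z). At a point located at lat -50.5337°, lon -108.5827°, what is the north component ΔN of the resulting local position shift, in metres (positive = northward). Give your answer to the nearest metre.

ΔN = 290 m

At φ = -50.5337°, λ = -108.5827°: sin φ = -0.771999, cos φ = 0.635624, sin λ = -0.947865, cos λ = -0.318673.
ΔN = −sin φ cos λ·ΔX − sin φ sin λ·ΔY + cos φ·ΔZ = −(-0.771999)(-0.318673)(377.9) − (-0.771999)(-0.947865)(4.3) + (0.635624)(606.9) = 289.64 m.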